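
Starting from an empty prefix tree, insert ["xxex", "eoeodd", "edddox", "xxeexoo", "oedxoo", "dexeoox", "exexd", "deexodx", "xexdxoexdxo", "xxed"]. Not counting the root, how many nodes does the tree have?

52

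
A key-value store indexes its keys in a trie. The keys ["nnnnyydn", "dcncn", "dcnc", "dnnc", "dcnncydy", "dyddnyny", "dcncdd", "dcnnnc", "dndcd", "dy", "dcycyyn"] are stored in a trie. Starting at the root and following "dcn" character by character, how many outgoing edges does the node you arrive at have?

2

The children of the "dcn" node are the distinct next characters among strings starting with "dcn".
Characters that immediately follow "dcn" among the stored strings: {c, n}.
That node has 2 child edges.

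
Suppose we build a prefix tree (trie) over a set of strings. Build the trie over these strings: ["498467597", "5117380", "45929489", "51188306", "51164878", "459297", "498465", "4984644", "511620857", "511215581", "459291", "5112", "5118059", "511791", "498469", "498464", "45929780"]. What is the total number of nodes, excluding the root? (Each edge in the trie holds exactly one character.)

Trace insertions, counting only characters that open a new branch:
  "498467597" → 9 new (4, 9, 8, 4, 6, 7, 5, 9, 7)
  "5117380" → 7 new (5, 1, 1, 7, 3, 8, 0)
  "45929489" → prefix "4" already present; 7 new (5, 9, 2, 9, 4, 8, 9)
  "51188306" → prefix "511" already present; 5 new (8, 8, 3, 0, 6)
  "51164878" → prefix "511" already present; 5 new (6, 4, 8, 7, 8)
  "459297" → prefix "45929" already present; 1 new (7)
  "498465" → prefix "49846" already present; 1 new (5)
  "4984644" → prefix "49846" already present; 2 new (4, 4)
  "511620857" → prefix "5116" already present; 5 new (2, 0, 8, 5, 7)
  "511215581" → prefix "511" already present; 6 new (2, 1, 5, 5, 8, 1)
  "459291" → prefix "45929" already present; 1 new (1)
  "5112" → prefix "5112" already present; 0 new (none)
  "5118059" → prefix "5118" already present; 3 new (0, 5, 9)
  "511791" → prefix "5117" already present; 2 new (9, 1)
  "498469" → prefix "49846" already present; 1 new (9)
  "498464" → prefix "498464" already present; 0 new (none)
  "45929780" → prefix "459297" already present; 2 new (8, 0)
Total nodes = 9 + 7 + 7 + 5 + 5 + 1 + 1 + 2 + 5 + 6 + 1 + 0 + 3 + 2 + 1 + 0 + 2 = 57

57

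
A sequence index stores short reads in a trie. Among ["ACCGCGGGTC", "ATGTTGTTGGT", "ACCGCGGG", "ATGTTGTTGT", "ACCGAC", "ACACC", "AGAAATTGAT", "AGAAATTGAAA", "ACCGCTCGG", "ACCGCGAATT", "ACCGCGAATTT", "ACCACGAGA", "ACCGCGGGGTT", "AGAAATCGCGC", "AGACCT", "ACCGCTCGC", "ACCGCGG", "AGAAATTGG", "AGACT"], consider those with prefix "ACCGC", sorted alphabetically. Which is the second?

DFS of the "ACCGC" subtree visits, in order: "ACCGCGAATT", "ACCGCGAATTT", "ACCGCGG", "ACCGCGGG", "ACCGCGGGGTT", "ACCGCGGGTC", "ACCGCTCGC", "ACCGCTCGG"
The 2nd is ACCGCGAATTT.

ACCGCGAATTT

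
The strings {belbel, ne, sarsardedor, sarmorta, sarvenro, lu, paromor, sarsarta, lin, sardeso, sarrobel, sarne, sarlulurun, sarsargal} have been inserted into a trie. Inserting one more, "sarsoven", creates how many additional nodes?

"sars" is already a path in the trie; the remaining "oven" must be added.
Each of the 4 remaining characters creates one node.

4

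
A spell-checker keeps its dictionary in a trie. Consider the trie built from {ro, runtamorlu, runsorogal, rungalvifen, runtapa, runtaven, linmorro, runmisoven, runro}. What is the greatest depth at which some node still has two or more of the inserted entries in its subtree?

5

Look for the deepest trie node that still has at least two words in its subtree.
"runtamorlu" and "runtapa" agree on "runta" (5 characters) before diverging; nothing deeper is shared.
Longest shared-prefix length: 5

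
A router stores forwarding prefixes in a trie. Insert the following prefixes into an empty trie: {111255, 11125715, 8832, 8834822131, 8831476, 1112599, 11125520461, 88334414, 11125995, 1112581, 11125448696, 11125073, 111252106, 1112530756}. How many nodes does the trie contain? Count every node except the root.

57

Insert word by word; a character creates a node only if that edge doesn't already exist:
  "111255" → 6 new (1, 1, 1, 2, 5, 5)
  "11125715" → prefix "11125" already present; 3 new (7, 1, 5)
  "8832" → 4 new (8, 8, 3, 2)
  "8834822131" → prefix "883" already present; 7 new (4, 8, 2, 2, 1, 3, 1)
  "8831476" → prefix "883" already present; 4 new (1, 4, 7, 6)
  "1112599" → prefix "11125" already present; 2 new (9, 9)
  "11125520461" → prefix "111255" already present; 5 new (2, 0, 4, 6, 1)
  "88334414" → prefix "883" already present; 5 new (3, 4, 4, 1, 4)
  "11125995" → prefix "1112599" already present; 1 new (5)
  "1112581" → prefix "11125" already present; 2 new (8, 1)
  "11125448696" → prefix "11125" already present; 6 new (4, 4, 8, 6, 9, 6)
  "11125073" → prefix "11125" already present; 3 new (0, 7, 3)
  "111252106" → prefix "11125" already present; 4 new (2, 1, 0, 6)
  "1112530756" → prefix "11125" already present; 5 new (3, 0, 7, 5, 6)
Total nodes = 6 + 3 + 4 + 7 + 4 + 2 + 5 + 5 + 1 + 2 + 6 + 3 + 4 + 5 = 57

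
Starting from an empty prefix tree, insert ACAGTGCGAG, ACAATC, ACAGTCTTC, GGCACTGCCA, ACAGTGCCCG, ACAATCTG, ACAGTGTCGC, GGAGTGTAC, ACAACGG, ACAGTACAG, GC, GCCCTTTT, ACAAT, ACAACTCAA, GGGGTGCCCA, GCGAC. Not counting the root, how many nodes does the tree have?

72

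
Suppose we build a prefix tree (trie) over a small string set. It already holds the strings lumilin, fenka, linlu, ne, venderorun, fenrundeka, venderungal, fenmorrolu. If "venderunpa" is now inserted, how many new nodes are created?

2

Walking "venderunpa" from the root, the first 8 characters ("venderun") follow existing edges; "p" is the first miss.
So 10 − 8 = 2 new nodes.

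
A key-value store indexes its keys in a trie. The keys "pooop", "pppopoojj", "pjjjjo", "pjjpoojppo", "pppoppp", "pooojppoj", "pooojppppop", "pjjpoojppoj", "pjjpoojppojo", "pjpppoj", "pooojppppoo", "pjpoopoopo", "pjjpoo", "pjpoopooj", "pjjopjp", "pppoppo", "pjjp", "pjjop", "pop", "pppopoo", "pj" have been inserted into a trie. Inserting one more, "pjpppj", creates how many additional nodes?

Walking "pjpppj" from the root, the first 5 characters ("pjppp") follow existing edges; "j" is the first miss.
So 6 − 5 = 1 new nodes.

1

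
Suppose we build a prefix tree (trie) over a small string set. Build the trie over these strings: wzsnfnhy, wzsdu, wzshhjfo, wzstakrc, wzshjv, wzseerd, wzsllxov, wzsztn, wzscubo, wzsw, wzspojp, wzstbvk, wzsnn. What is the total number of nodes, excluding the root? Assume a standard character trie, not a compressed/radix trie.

Insert word by word; a character creates a node only if that edge doesn't already exist:
  "wzsnfnhy" → 8 new (w, z, s, n, f, n, h, y)
  "wzsdu" → prefix "wzs" already present; 2 new (d, u)
  "wzshhjfo" → prefix "wzs" already present; 5 new (h, h, j, f, o)
  "wzstakrc" → prefix "wzs" already present; 5 new (t, a, k, r, c)
  "wzshjv" → prefix "wzsh" already present; 2 new (j, v)
  "wzseerd" → prefix "wzs" already present; 4 new (e, e, r, d)
  "wzsllxov" → prefix "wzs" already present; 5 new (l, l, x, o, v)
  "wzsztn" → prefix "wzs" already present; 3 new (z, t, n)
  "wzscubo" → prefix "wzs" already present; 4 new (c, u, b, o)
  "wzsw" → prefix "wzs" already present; 1 new (w)
  "wzspojp" → prefix "wzs" already present; 4 new (p, o, j, p)
  "wzstbvk" → prefix "wzst" already present; 3 new (b, v, k)
  "wzsnn" → prefix "wzsn" already present; 1 new (n)
Total nodes = 8 + 2 + 5 + 5 + 2 + 4 + 5 + 3 + 4 + 1 + 4 + 3 + 1 = 47

47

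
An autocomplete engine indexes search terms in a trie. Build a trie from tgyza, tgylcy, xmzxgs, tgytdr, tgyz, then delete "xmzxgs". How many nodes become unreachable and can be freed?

After clearing the end-marker at "xmzxgs", prune upward until reaching a node still needed by another word.
No other word shares any prefix with "xmzxgs", so all 6 of its nodes go.
Nodes removed: 6

6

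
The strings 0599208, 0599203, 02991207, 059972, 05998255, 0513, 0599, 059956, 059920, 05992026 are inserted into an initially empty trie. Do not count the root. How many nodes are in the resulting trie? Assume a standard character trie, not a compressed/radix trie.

27

For each word, the new-node count is its length minus the longest prefix already in the trie:
  "0599208" → 7 new (0, 5, 9, 9, 2, 0, 8)
  "0599203" → prefix "059920" already present; 1 new (3)
  "02991207" → prefix "0" already present; 7 new (2, 9, 9, 1, 2, 0, 7)
  "059972" → prefix "0599" already present; 2 new (7, 2)
  "05998255" → prefix "0599" already present; 4 new (8, 2, 5, 5)
  "0513" → prefix "05" already present; 2 new (1, 3)
  "0599" → prefix "0599" already present; 0 new (none)
  "059956" → prefix "0599" already present; 2 new (5, 6)
  "059920" → prefix "059920" already present; 0 new (none)
  "05992026" → prefix "059920" already present; 2 new (2, 6)
Total nodes = 7 + 1 + 7 + 2 + 4 + 2 + 0 + 2 + 0 + 2 = 27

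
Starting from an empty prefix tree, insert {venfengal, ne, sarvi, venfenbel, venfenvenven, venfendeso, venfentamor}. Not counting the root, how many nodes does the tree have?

34

Insert word by word; a character creates a node only if that edge doesn't already exist:
  "venfengal" → 9 new (v, e, n, f, e, n, g, a, l)
  "ne" → 2 new (n, e)
  "sarvi" → 5 new (s, a, r, v, i)
  "venfenbel" → prefix "venfen" already present; 3 new (b, e, l)
  "venfenvenven" → prefix "venfen" already present; 6 new (v, e, n, v, e, n)
  "venfendeso" → prefix "venfen" already present; 4 new (d, e, s, o)
  "venfentamor" → prefix "venfen" already present; 5 new (t, a, m, o, r)
Total nodes = 9 + 2 + 5 + 3 + 6 + 4 + 5 = 34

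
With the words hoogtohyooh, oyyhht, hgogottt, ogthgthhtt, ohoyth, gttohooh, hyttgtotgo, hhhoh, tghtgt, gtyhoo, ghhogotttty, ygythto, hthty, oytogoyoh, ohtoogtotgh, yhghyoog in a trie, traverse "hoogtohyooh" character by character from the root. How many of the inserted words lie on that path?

Check each prefix of "hoogtohyooh" against the stored set — each match is an end-marker on the path.
Prefixes of the query that are stored words: "hoogtohyooh"
Count: 1

1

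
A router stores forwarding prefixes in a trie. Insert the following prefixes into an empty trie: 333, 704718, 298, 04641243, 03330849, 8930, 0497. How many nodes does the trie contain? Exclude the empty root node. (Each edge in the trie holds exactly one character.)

33

For each word, the new-node count is its length minus the longest prefix already in the trie:
  "333" → 3 new (3, 3, 3)
  "704718" → 6 new (7, 0, 4, 7, 1, 8)
  "298" → 3 new (2, 9, 8)
  "04641243" → 8 new (0, 4, 6, 4, 1, 2, 4, 3)
  "03330849" → prefix "0" already present; 7 new (3, 3, 3, 0, 8, 4, 9)
  "8930" → 4 new (8, 9, 3, 0)
  "0497" → prefix "04" already present; 2 new (9, 7)
Total nodes = 3 + 6 + 3 + 8 + 7 + 4 + 2 = 33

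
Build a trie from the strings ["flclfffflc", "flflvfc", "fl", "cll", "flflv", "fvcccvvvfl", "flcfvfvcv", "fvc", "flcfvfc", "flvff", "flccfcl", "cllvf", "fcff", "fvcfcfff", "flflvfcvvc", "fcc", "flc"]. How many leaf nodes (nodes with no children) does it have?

A leaf is a node with no children — equivalently, the end of a word that is not a proper prefix of any other stored word.
Those words: "cllvf", "fcc", "fcff", "flccfcl", "flcfvfc", "flcfvfvcv", "flclfffflc", "flflvfcvvc", "flvff", "fvcccvvvfl", "fvcfcfff"
Leaf count: 11

11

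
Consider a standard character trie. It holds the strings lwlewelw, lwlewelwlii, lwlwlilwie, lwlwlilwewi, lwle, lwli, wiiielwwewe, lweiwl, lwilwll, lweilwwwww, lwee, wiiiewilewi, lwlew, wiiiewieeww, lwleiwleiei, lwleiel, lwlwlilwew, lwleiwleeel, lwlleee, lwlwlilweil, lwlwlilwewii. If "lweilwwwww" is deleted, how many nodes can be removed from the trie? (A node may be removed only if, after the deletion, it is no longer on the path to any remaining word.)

6

After clearing the end-marker at "lweilwwwww", prune upward until reaching a node still needed by another word.
The suffix "lwwwww" (6 nodes) is used only by "lweilwwwww"; the node for "lwei" still has the child "w", so pruning stops there.
Nodes removed: 6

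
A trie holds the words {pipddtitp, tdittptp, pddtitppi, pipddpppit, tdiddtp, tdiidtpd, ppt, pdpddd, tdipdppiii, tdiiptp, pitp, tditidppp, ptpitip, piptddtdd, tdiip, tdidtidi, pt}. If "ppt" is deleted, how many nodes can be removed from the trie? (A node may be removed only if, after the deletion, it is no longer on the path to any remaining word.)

After clearing the end-marker at "ppt", prune upward until reaching a node still needed by another word.
The suffix "pt" (2 nodes) is used only by "ppt"; the node for "p" still has the child "i", so pruning stops there.
Nodes removed: 2

2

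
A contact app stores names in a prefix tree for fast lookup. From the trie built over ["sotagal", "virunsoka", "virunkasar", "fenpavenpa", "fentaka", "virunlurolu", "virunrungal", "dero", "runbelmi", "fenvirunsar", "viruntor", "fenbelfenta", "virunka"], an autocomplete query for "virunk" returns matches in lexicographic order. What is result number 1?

virunka

Words with prefix "virunk", in lexicographic order: "virunka", "virunkasar"
Position 1: virunka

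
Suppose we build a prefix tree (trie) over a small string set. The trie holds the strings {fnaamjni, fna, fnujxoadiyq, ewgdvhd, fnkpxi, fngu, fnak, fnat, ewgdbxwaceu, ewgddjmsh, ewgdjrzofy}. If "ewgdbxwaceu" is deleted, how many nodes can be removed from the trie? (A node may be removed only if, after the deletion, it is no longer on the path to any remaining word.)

Walk "ewgdbxwaceu" from the leaf back toward the root, removing each node that no remaining word uses.
The suffix "bxwaceu" (7 nodes) is used only by "ewgdbxwaceu"; the node for "ewgd" still has the child "v", so pruning stops there.
Nodes removed: 7

7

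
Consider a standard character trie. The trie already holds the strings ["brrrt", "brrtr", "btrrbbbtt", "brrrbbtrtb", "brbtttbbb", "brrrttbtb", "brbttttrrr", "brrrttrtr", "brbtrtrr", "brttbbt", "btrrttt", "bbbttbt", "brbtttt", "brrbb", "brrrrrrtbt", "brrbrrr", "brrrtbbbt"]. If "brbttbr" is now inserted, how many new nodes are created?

2

"brbtt" is already a path in the trie; the remaining "br" must be added.
So 7 − 5 = 2 new nodes.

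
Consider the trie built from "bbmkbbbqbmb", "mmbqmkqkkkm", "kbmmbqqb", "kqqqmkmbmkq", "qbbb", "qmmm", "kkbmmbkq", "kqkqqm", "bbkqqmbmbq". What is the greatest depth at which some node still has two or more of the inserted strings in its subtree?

The deepest shared node is where two words last agree before diverging.
e.g. "bbkqqmbmbq" and "bbmkbbbqbmb" share the prefix "bb" of length 2; no pair shares a longer one.
Longest shared-prefix length: 2

2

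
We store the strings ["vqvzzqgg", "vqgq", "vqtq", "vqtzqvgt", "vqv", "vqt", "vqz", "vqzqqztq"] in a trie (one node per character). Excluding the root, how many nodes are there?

23

Count nodes per top-level branch (shared prefixes stored once):
  'v'-branch (vqgq, vqt, vqtq, vqtzqvgt, vqv, vqvzzqgg, vqz, vqzqqztq): 23 nodes
Sum: 23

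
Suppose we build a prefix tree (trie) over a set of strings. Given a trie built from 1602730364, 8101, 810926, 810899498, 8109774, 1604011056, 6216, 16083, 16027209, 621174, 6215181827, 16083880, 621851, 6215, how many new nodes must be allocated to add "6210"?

1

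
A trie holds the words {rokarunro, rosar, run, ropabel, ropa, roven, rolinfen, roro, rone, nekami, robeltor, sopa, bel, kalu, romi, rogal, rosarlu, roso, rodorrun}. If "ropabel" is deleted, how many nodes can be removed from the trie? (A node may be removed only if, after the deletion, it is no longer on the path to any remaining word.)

3

A node on "ropabel"'s path can go only if nothing else ends at it or branches off below it.
The suffix "bel" (3 nodes) is used only by "ropabel"; "ropa" is itself a stored word, so pruning stops there.
Nodes removed: 3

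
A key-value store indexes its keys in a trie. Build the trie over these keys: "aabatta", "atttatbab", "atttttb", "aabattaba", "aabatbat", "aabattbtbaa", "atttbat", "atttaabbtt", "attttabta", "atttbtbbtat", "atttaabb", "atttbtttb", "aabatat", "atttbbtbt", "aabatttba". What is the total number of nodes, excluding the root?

58

Trace insertions, counting only characters that open a new branch:
  "aabatta" → 7 new (a, a, b, a, t, t, a)
  "atttatbab" → prefix "a" already present; 8 new (t, t, t, a, t, b, a, b)
  "atttttb" → prefix "attt" already present; 3 new (t, t, b)
  "aabattaba" → prefix "aabatta" already present; 2 new (b, a)
  "aabatbat" → prefix "aabat" already present; 3 new (b, a, t)
  "aabattbtbaa" → prefix "aabatt" already present; 5 new (b, t, b, a, a)
  "atttbat" → prefix "attt" already present; 3 new (b, a, t)
  "atttaabbtt" → prefix "attta" already present; 5 new (a, b, b, t, t)
  "attttabta" → prefix "atttt" already present; 4 new (a, b, t, a)
  "atttbtbbtat" → prefix "atttb" already present; 6 new (t, b, b, t, a, t)
  "atttaabb" → prefix "atttaabb" already present; 0 new (none)
  "atttbtttb" → prefix "atttbt" already present; 3 new (t, t, b)
  "aabatat" → prefix "aabat" already present; 2 new (a, t)
  "atttbbtbt" → prefix "atttb" already present; 4 new (b, t, b, t)
  "aabatttba" → prefix "aabatt" already present; 3 new (t, b, a)
Total nodes = 7 + 8 + 3 + 2 + 3 + 5 + 3 + 5 + 4 + 6 + 0 + 3 + 2 + 4 + 3 = 58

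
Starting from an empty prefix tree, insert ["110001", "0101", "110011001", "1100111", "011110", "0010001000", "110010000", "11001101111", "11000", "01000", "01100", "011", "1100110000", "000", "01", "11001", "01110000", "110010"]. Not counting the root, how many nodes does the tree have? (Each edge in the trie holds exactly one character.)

48

Insert word by word; a character creates a node only if that edge doesn't already exist:
  "110001" → 6 new (1, 1, 0, 0, 0, 1)
  "0101" → 4 new (0, 1, 0, 1)
  "110011001" → prefix "1100" already present; 5 new (1, 1, 0, 0, 1)
  "1100111" → prefix "110011" already present; 1 new (1)
  "011110" → prefix "01" already present; 4 new (1, 1, 1, 0)
  "0010001000" → prefix "0" already present; 9 new (0, 1, 0, 0, 0, 1, 0, 0, 0)
  "110010000" → prefix "11001" already present; 4 new (0, 0, 0, 0)
  "11001101111" → prefix "1100110" already present; 4 new (1, 1, 1, 1)
  "11000" → prefix "11000" already present; 0 new (none)
  "01000" → prefix "010" already present; 2 new (0, 0)
  "01100" → prefix "011" already present; 2 new (0, 0)
  "011" → prefix "011" already present; 0 new (none)
  "1100110000" → prefix "11001100" already present; 2 new (0, 0)
  "000" → prefix "00" already present; 1 new (0)
  "01" → prefix "01" already present; 0 new (none)
  "11001" → prefix "11001" already present; 0 new (none)
  "01110000" → prefix "0111" already present; 4 new (0, 0, 0, 0)
  "110010" → prefix "110010" already present; 0 new (none)
Total nodes = 6 + 4 + 5 + 1 + 4 + 9 + 4 + 4 + 0 + 2 + 2 + 0 + 2 + 1 + 0 + 0 + 4 + 0 = 48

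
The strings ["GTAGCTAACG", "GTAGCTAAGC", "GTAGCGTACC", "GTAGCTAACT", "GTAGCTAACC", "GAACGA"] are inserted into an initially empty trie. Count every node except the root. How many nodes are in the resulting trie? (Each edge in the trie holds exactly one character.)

24

Trie structure (* marks end of a word):
(root)
└─ G
   ├─ A
   │  └─ A
   │     └─ C
   │        └─ G
   │           └─ A *
   └─ T
      └─ A
         └─ G
            └─ C
               ├─ G
               │  └─ T
               │     └─ A
               │        └─ C
               │           └─ C *
               └─ T
                  └─ A
                     └─ A
                        ├─ C
                        │  ├─ C *
                        │  ├─ G *
                        │  └─ T *
                        └─ G
                           └─ C *
Counting every labelled node above: 24.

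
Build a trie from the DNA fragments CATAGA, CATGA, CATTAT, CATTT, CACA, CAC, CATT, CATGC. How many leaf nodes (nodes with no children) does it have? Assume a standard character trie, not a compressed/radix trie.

6

A leaf is a node with no children — equivalently, the end of a word that is not a proper prefix of any other stored word.
Those words: "CACA", "CATAGA", "CATGA", "CATGC", "CATTAT", "CATTT"
Leaf count: 6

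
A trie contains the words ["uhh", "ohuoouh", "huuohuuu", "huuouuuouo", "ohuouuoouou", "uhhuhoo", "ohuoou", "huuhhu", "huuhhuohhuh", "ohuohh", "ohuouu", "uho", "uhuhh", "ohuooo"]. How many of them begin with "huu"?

4

Filter for entries beginning with "huu":
Matches: "huuhhu", "huuhhuohhuh", "huuohuuu", "huuouuuouo"
Count: 4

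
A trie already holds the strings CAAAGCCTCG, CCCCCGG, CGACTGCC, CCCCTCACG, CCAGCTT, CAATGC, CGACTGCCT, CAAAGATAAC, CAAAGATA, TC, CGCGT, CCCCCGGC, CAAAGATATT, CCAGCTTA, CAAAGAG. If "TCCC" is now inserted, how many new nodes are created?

2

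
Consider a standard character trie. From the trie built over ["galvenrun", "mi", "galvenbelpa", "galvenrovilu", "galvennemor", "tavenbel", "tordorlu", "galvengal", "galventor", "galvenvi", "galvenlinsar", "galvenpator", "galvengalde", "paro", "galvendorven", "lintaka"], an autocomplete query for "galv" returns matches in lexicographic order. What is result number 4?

DFS of the "galv" subtree visits, in order: "galvenbelpa", "galvendorven", "galvengal", "galvengalde", "galvenlinsar", "galvennemor", "galvenpator", "galvenrovilu", "galvenrun", "galventor", "galvenvi"
The 4th is galvengalde.

galvengalde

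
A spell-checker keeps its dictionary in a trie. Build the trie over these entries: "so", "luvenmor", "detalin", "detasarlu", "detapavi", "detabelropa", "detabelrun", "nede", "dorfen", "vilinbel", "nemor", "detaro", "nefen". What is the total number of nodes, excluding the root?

Trace insertions, counting only characters that open a new branch:
  "so" → 2 new (s, o)
  "luvenmor" → 8 new (l, u, v, e, n, m, o, r)
  "detalin" → 7 new (d, e, t, a, l, i, n)
  "detasarlu" → prefix "deta" already present; 5 new (s, a, r, l, u)
  "detapavi" → prefix "deta" already present; 4 new (p, a, v, i)
  "detabelropa" → prefix "deta" already present; 7 new (b, e, l, r, o, p, a)
  "detabelrun" → prefix "detabelr" already present; 2 new (u, n)
  "nede" → 4 new (n, e, d, e)
  "dorfen" → prefix "d" already present; 5 new (o, r, f, e, n)
  "vilinbel" → 8 new (v, i, l, i, n, b, e, l)
  "nemor" → prefix "ne" already present; 3 new (m, o, r)
  "detaro" → prefix "deta" already present; 2 new (r, o)
  "nefen" → prefix "ne" already present; 3 new (f, e, n)
Total nodes = 2 + 8 + 7 + 5 + 4 + 7 + 2 + 4 + 5 + 8 + 3 + 2 + 3 = 60

60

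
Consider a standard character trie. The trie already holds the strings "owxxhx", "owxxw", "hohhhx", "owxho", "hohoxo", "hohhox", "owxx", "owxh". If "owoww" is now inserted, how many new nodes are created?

3

"ow" is already a path in the trie; the remaining "oww" must be added.
Each of the 3 remaining characters creates one node.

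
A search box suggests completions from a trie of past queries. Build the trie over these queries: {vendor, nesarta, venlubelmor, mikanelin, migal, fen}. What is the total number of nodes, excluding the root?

Insert word by word; a character creates a node only if that edge doesn't already exist:
  "vendor" → 6 new (v, e, n, d, o, r)
  "nesarta" → 7 new (n, e, s, a, r, t, a)
  "venlubelmor" → prefix "ven" already present; 8 new (l, u, b, e, l, m, o, r)
  "mikanelin" → 9 new (m, i, k, a, n, e, l, i, n)
  "migal" → prefix "mi" already present; 3 new (g, a, l)
  "fen" → 3 new (f, e, n)
Total nodes = 6 + 7 + 8 + 9 + 3 + 3 = 36

36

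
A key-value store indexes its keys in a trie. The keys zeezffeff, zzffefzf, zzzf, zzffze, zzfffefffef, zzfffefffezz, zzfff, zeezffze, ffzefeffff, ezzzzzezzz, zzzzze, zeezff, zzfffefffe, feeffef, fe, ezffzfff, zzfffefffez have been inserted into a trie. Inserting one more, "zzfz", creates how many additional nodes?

Walking "zzfz" from the root, the first 3 characters ("zzf") follow existing edges; "z" is the first miss.
So 4 − 3 = 1 new nodes.

1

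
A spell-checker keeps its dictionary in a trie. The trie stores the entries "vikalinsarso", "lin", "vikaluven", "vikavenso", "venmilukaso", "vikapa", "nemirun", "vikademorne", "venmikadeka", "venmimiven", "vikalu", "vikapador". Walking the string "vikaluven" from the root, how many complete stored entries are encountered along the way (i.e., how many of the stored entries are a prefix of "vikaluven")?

Traverse "vikaluven" character by character; count nodes along the way that are marked as word ends.
Prefixes of the query that are stored words: "vikalu", "vikaluven"
Count: 2

2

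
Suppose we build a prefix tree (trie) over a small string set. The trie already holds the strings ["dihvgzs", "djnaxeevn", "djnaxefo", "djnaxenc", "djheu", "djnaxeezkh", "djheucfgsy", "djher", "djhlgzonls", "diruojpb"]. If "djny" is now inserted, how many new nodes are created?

1

The longest prefix of "djny" already in the trie is "djn" (length 3).
New nodes needed: |"djny"| − 3 = 4 − 3 = 1.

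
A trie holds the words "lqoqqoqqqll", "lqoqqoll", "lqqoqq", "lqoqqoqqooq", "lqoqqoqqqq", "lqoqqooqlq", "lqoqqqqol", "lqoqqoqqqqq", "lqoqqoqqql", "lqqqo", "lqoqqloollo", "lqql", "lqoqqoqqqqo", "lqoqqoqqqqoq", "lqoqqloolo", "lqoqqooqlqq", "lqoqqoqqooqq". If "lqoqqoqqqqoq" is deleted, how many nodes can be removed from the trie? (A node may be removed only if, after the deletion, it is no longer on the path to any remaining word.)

1

Walk "lqoqqoqqqqoq" from the leaf back toward the root, removing each node that no remaining word uses.
The suffix "q" (1 node) is used only by "lqoqqoqqqqoq"; "lqoqqoqqqqo" is itself a stored word, so pruning stops there.
Nodes removed: 1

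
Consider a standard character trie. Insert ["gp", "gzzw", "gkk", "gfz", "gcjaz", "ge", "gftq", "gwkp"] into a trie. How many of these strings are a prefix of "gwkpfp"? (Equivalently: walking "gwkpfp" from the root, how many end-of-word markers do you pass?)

Walk "gwkpfp" from the root; an end-of-word marker is hit whenever a stored word is a prefix of "gwkpfp".
Prefixes of the query that are stored words: "gwkp"
Count: 1

1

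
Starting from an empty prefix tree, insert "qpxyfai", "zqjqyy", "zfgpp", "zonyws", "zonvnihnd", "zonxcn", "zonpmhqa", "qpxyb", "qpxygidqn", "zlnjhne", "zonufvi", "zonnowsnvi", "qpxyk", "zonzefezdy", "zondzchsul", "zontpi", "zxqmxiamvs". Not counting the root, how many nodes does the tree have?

86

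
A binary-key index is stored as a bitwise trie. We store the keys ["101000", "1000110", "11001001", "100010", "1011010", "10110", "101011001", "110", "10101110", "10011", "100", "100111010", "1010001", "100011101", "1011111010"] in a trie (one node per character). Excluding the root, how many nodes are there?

46

Insert word by word; a character creates a node only if that edge doesn't already exist:
  "101000" → 6 new (1, 0, 1, 0, 0, 0)
  "1000110" → prefix "10" already present; 5 new (0, 0, 1, 1, 0)
  "11001001" → prefix "1" already present; 7 new (1, 0, 0, 1, 0, 0, 1)
  "100010" → prefix "10001" already present; 1 new (0)
  "1011010" → prefix "101" already present; 4 new (1, 0, 1, 0)
  "10110" → prefix "10110" already present; 0 new (none)
  "101011001" → prefix "1010" already present; 5 new (1, 1, 0, 0, 1)
  "110" → prefix "110" already present; 0 new (none)
  "10101110" → prefix "101011" already present; 2 new (1, 0)
  "10011" → prefix "100" already present; 2 new (1, 1)
  "100" → prefix "100" already present; 0 new (none)
  "100111010" → prefix "10011" already present; 4 new (1, 0, 1, 0)
  "1010001" → prefix "101000" already present; 1 new (1)
  "100011101" → prefix "100011" already present; 3 new (1, 0, 1)
  "1011111010" → prefix "1011" already present; 6 new (1, 1, 1, 0, 1, 0)
Total nodes = 6 + 5 + 7 + 1 + 4 + 0 + 5 + 0 + 2 + 2 + 0 + 4 + 1 + 3 + 6 = 46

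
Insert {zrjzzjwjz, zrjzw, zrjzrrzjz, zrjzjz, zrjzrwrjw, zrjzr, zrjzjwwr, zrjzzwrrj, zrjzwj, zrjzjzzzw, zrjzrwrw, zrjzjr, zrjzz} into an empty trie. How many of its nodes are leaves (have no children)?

9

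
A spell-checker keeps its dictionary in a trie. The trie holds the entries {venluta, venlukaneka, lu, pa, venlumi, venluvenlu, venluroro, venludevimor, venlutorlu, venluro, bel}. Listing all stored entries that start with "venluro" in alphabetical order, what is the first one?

venluro

Filter for "venluro…" and sort: "venluro", "venluroro"
Position 1: venluro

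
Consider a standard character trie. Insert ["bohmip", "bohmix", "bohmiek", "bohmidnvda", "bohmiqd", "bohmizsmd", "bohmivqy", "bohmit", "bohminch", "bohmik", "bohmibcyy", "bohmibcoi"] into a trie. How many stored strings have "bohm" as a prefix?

12

Walk to "bohm"; the words in its subtree are exactly those with that prefix.
Matches: "bohmibcoi", "bohmibcyy", "bohmidnvda", "bohmiek", "bohmik", "bohminch", "bohmip", "bohmiqd", "bohmit", "bohmivqy", "bohmix", "bohmizsmd"
Count: 12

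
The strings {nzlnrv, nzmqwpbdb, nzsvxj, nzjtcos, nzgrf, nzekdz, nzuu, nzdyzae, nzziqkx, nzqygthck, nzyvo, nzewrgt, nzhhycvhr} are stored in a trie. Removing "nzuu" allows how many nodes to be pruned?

After clearing the end-marker at "nzuu", prune upward until reaching a node still needed by another word.
The suffix "uu" (2 nodes) is used only by "nzuu"; the node for "nz" still has the child "l", so pruning stops there.
Nodes removed: 2

2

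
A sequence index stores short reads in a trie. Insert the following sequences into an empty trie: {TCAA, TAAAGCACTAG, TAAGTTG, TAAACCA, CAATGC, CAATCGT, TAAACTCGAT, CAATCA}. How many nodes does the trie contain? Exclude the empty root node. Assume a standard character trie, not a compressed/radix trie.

36

Insert word by word; a character creates a node only if that edge doesn't already exist:
  "TCAA" → 4 new (T, C, A, A)
  "TAAAGCACTAG" → prefix "T" already present; 10 new (A, A, A, G, C, A, C, T, A, G)
  "TAAGTTG" → prefix "TAA" already present; 4 new (G, T, T, G)
  "TAAACCA" → prefix "TAAA" already present; 3 new (C, C, A)
  "CAATGC" → 6 new (C, A, A, T, G, C)
  "CAATCGT" → prefix "CAAT" already present; 3 new (C, G, T)
  "TAAACTCGAT" → prefix "TAAAC" already present; 5 new (T, C, G, A, T)
  "CAATCA" → prefix "CAATC" already present; 1 new (A)
Total nodes = 4 + 10 + 4 + 3 + 6 + 3 + 5 + 1 = 36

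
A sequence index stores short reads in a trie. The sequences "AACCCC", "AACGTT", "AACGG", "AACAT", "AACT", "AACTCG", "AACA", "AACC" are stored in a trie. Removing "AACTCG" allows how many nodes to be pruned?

A node on "AACTCG"'s path can go only if nothing else ends at it or branches off below it.
The suffix "CG" (2 nodes) is used only by "AACTCG"; "AACT" is itself a stored word, so pruning stops there.
Nodes removed: 2

2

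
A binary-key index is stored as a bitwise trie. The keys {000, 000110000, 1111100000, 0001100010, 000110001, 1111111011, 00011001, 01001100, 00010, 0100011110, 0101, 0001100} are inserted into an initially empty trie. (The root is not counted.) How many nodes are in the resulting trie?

For each word, the new-node count is its length minus the longest prefix already in the trie:
  "000" → 3 new (0, 0, 0)
  "000110000" → prefix "000" already present; 6 new (1, 1, 0, 0, 0, 0)
  "1111100000" → 10 new (1, 1, 1, 1, 1, 0, 0, 0, 0, 0)
  "0001100010" → prefix "00011000" already present; 2 new (1, 0)
  "000110001" → prefix "000110001" already present; 0 new (none)
  "1111111011" → prefix "11111" already present; 5 new (1, 1, 0, 1, 1)
  "00011001" → prefix "0001100" already present; 1 new (1)
  "01001100" → prefix "0" already present; 7 new (1, 0, 0, 1, 1, 0, 0)
  "00010" → prefix "0001" already present; 1 new (0)
  "0100011110" → prefix "0100" already present; 6 new (0, 1, 1, 1, 1, 0)
  "0101" → prefix "010" already present; 1 new (1)
  "0001100" → prefix "0001100" already present; 0 new (none)
Total nodes = 3 + 6 + 10 + 2 + 0 + 5 + 1 + 7 + 1 + 6 + 1 + 0 = 42

42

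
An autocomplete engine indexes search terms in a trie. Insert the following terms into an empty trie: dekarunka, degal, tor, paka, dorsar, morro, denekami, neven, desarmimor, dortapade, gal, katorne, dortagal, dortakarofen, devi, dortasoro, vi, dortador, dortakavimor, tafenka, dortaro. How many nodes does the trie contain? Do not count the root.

98

For each word, the new-node count is its length minus the longest prefix already in the trie:
  "dekarunka" → 9 new (d, e, k, a, r, u, n, k, a)
  "degal" → prefix "de" already present; 3 new (g, a, l)
  "tor" → 3 new (t, o, r)
  "paka" → 4 new (p, a, k, a)
  "dorsar" → prefix "d" already present; 5 new (o, r, s, a, r)
  "morro" → 5 new (m, o, r, r, o)
  "denekami" → prefix "de" already present; 6 new (n, e, k, a, m, i)
  "neven" → 5 new (n, e, v, e, n)
  "desarmimor" → prefix "de" already present; 8 new (s, a, r, m, i, m, o, r)
  "dortapade" → prefix "dor" already present; 6 new (t, a, p, a, d, e)
  "gal" → 3 new (g, a, l)
  "katorne" → 7 new (k, a, t, o, r, n, e)
  "dortagal" → prefix "dorta" already present; 3 new (g, a, l)
  "dortakarofen" → prefix "dorta" already present; 7 new (k, a, r, o, f, e, n)
  "devi" → prefix "de" already present; 2 new (v, i)
  "dortasoro" → prefix "dorta" already present; 4 new (s, o, r, o)
  "vi" → 2 new (v, i)
  "dortador" → prefix "dorta" already present; 3 new (d, o, r)
  "dortakavimor" → prefix "dortaka" already present; 5 new (v, i, m, o, r)
  "tafenka" → prefix "t" already present; 6 new (a, f, e, n, k, a)
  "dortaro" → prefix "dorta" already present; 2 new (r, o)
Total nodes = 9 + 3 + 3 + 4 + 5 + 5 + 6 + 5 + 8 + 6 + 3 + 7 + 3 + 7 + 2 + 4 + 2 + 3 + 5 + 6 + 2 = 98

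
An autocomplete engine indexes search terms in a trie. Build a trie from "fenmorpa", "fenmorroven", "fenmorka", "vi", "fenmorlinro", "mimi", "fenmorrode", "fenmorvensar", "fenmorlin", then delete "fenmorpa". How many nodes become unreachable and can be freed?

A node on "fenmorpa"'s path can go only if nothing else ends at it or branches off below it.
The suffix "pa" (2 nodes) is used only by "fenmorpa"; the node for "fenmor" still has the child "r", so pruning stops there.
Nodes removed: 2

2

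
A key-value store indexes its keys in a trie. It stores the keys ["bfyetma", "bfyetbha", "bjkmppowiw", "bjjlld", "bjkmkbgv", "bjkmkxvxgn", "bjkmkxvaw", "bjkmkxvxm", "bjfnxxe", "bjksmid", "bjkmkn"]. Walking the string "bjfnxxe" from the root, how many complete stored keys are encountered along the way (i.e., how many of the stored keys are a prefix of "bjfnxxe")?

1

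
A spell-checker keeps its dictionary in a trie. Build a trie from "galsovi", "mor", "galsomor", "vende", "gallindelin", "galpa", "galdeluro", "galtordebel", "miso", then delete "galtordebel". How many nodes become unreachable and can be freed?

A node on "galtordebel"'s path can go only if nothing else ends at it or branches off below it.
The suffix "tordebel" (8 nodes) is used only by "galtordebel"; the node for "gal" still has the child "s", so pruning stops there.
Nodes removed: 8

8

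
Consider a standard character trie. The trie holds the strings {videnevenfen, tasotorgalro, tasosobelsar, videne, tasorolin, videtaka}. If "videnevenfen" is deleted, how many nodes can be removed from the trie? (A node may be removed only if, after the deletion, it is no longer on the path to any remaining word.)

6

Walk "videnevenfen" from the leaf back toward the root, removing each node that no remaining word uses.
The suffix "venfen" (6 nodes) is used only by "videnevenfen"; "videne" is itself a stored word, so pruning stops there.
Nodes removed: 6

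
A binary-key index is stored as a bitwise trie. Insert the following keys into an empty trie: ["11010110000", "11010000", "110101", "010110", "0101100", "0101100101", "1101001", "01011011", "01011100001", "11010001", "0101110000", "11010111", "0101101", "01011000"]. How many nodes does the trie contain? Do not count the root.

36

Trie structure (* marks end of a word):
(root)
├─ 0
│  └─ 1
│     └─ 0
│        └─ 1
│           └─ 1
│              ├─ 0 *
│              │  ├─ 0 *
│              │  │  ├─ 0 *
│              │  │  └─ 1
│              │  │     └─ 0
│              │  │        └─ 1 *
│              │  └─ 1 *
│              │     └─ 1 *
│              └─ 1
│                 └─ 0
│                    └─ 0
│                       └─ 0
│                          └─ 0 *
│                             └─ 1 *
└─ 1
   └─ 1
      └─ 0
         └─ 1
            └─ 0
               ├─ 0
               │  ├─ 0
               │  │  ├─ 0 *
               │  │  └─ 1 *
               │  └─ 1 *
               └─ 1 *
                  └─ 1
                     ├─ 0
                     │  └─ 0
                     │     └─ 0
                     │        └─ 0 *
                     └─ 1 *
Counting every labelled node above: 36.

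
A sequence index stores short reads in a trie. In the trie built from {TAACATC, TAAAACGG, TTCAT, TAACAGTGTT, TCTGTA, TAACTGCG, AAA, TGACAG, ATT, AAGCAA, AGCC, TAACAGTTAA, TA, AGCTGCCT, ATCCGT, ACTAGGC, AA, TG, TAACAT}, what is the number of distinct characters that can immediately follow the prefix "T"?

4

The children of the "T" node are the distinct next characters among strings starting with "T".
Characters that immediately follow "T" among the stored strings: {A, C, G, T}.
That node has 4 child edges.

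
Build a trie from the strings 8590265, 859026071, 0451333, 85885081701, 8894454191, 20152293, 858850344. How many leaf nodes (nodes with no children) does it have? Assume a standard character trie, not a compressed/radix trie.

7

A leaf is a node with no children — equivalently, the end of a word that is not a proper prefix of any other stored word.
Those words: "0451333", "20152293", "858850344", "85885081701", "859026071", "8590265", "8894454191"
Leaf count: 7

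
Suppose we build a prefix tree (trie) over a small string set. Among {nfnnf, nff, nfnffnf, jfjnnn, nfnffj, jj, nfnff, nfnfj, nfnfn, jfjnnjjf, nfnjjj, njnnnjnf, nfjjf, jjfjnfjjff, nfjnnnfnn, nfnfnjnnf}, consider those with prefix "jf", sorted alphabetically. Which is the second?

jfjnnn

Filter for "jf…" and sort: "jfjnnjjf", "jfjnnn"
The 2nd is jfjnnn.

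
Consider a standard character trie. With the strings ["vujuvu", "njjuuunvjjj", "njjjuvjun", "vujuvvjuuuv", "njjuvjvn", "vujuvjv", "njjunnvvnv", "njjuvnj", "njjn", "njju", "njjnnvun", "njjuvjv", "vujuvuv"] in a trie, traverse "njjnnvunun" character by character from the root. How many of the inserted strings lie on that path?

Traverse "njjnnvunun" character by character; count nodes along the way that are marked as word ends.
Prefixes of the query that are stored words: "njjn", "njjnnvun"
Count: 2

2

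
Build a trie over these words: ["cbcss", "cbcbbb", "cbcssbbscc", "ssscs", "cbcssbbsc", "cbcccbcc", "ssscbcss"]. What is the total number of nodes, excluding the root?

27

For each word, the new-node count is its length minus the longest prefix already in the trie:
  "cbcss" → 5 new (c, b, c, s, s)
  "cbcbbb" → prefix "cbc" already present; 3 new (b, b, b)
  "cbcssbbscc" → prefix "cbcss" already present; 5 new (b, b, s, c, c)
  "ssscs" → 5 new (s, s, s, c, s)
  "cbcssbbsc" → prefix "cbcssbbsc" already present; 0 new (none)
  "cbcccbcc" → prefix "cbc" already present; 5 new (c, c, b, c, c)
  "ssscbcss" → prefix "sssc" already present; 4 new (b, c, s, s)
Total nodes = 5 + 3 + 5 + 5 + 0 + 5 + 4 = 27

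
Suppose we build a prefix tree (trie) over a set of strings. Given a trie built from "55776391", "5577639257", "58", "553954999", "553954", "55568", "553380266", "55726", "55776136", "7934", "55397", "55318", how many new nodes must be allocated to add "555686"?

1

The longest prefix of "555686" already in the trie is "55568" (length 5).
Each of the 1 remaining characters creates one node.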